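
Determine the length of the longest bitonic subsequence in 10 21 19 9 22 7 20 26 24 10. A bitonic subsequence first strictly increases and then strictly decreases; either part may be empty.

One longest bitonic subsequence is 10, 21, 22, 26, 24, 10 (positions 1,2,5,8,9,10): it rises to 26 then falls. Length 6 is optimal.

6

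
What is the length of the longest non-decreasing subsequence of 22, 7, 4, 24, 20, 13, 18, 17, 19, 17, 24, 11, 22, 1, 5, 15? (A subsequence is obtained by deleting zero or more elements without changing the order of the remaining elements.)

Let dp[i] be the longest non-decreasing subsequence ending at position i. Then dp = [1, 1, 1, 2, 2, 2, 3, 3, 4, 4, 5, 2, 5, 1, 2, 3].
The maximum is 5; one witness is 7, 13, 18, 19, 24 at positions 2,6,7,9,11.

5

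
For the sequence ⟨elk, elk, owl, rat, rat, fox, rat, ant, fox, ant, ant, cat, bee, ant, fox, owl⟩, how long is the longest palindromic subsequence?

One longest palindromic subsequence is owl fox ant ant ant ant fox owl (positions 3,6,8,10,11,14,15,16); it reads the same forward and backward, and the interval DP gives dp[1][16] = 8.

8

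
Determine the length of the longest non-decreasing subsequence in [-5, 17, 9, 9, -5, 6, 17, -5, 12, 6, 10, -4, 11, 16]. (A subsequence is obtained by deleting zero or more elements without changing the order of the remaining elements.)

7

Let dp[i] be the longest non-decreasing subsequence ending at position i. Then dp = [1, 2, 2, 3, 2, 3, 4, 3, 4, 4, 5, 4, 6, 7].
The maximum is 7; one witness is -5, -5, 6, 6, 10, 11, 16 at positions 1,5,6,10,11,13,14.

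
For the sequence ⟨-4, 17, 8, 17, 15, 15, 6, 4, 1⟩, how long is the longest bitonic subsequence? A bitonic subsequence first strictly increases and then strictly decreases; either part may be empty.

One longest bitonic subsequence is -4, 8, 17, 15, 6, 4, 1 (positions 1,3,4,6,7,8,9): it rises to 17 then falls. Length 7 is optimal.

7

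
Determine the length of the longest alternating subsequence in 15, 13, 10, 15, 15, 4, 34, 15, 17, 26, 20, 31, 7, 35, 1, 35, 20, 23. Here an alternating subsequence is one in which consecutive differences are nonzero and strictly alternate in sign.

Track the best alternating length ending on an up-step vs a down-step at each position: up/down = 1/1, 1/2, 1/2, 3/1, 3/1, 1/4, 5/1, 5/6, 7/6, 7/6, 7/8, 9/6, 5/10, 11/1, 1/12, 13/1, 13/14, 15/14.
The maximum over both is 15; one such subsequence is 15, 13, 15, 4, 34, 15, 26, 20, 31, 7, 35, 1, 35, 20, 23.

15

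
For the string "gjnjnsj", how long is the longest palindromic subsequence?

5

Using dp[i][j] = 2 + dp[i+1][j−1] if the ends match, else max(dp[i+1][j], dp[i][j−1]):
dp[1][7] = 5. A witness is jnjnj at positions 2,3,4,5,7.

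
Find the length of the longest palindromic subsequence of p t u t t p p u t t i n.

One longest palindromic subsequence is ttpptt (positions 4,5,6,7,9,10); it reads the same forward and backward, and the interval DP gives dp[1][12] = 6.

6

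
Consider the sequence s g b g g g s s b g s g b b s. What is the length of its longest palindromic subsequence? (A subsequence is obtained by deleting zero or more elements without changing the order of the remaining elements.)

One longest palindromic subsequence is sbggssggbs (positions 1,3,5,6,7,8,10,12,14,15); it reads the same forward and backward, and the interval DP gives dp[1][15] = 10.

10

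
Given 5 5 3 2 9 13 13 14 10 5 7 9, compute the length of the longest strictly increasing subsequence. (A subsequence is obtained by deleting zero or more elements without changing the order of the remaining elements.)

4

Let dp[i] be the longest increasing subsequence ending at position i. Then dp = [1, 1, 1, 1, 2, 3, 3, 4, 3, 2, 3, 4].
The maximum is 4; one witness is 5, 9, 13, 14 at positions 1,5,6,8.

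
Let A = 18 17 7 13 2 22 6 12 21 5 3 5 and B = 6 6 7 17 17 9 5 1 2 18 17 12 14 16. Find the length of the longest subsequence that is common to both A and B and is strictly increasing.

2

For each value that appears in both, track the longest common increasing run ending there.
The best achievable length is 2; one witness is 6, 12 (A-positions 7,8, B-positions 1,12).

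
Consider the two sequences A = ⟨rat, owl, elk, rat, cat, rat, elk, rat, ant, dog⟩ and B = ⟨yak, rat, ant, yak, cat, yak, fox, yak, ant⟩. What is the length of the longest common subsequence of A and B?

Backtracking the LCS table gives one alignment: rat (A1,B2) → cat (A5,B5) → ant (A9,B9).
So the longest common subsequence has length 3.

3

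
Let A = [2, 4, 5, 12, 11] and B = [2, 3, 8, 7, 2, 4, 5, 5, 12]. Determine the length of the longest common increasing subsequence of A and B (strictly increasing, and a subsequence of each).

A longest common strictly increasing subsequence is 2, 4, 5, 12 (length 4); it appears in order in both A and B, and no longer such subsequence exists.

4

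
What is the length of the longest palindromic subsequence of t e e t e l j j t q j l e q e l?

One longest palindromic subsequence is eeljqjlee (positions 3,5,6,7,10,11,12,13,15); it reads the same forward and backward, and the interval DP gives dp[1][16] = 9.

9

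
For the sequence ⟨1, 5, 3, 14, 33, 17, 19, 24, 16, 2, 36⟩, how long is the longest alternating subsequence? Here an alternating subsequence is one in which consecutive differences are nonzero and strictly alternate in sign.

8

Track the best alternating length ending on an up-step vs a down-step at each position: up/down = 1/1, 2/1, 2/3, 4/1, 4/1, 4/5, 6/5, 6/5, 4/7, 2/7, 8/1.
The maximum over both is 8; one such subsequence is 1, 5, 3, 33, 17, 19, 16, 36.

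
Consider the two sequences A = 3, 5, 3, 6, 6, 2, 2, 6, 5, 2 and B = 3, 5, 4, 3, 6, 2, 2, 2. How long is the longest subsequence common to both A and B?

A longest common subsequence is 3, 5, 3, 6, 2, 2, 2 (length 7); the LCS DP confirms no longer common subsequence exists.

7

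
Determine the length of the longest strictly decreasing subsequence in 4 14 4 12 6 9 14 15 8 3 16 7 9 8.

One longest decreasing subsequence is 14, 12, 9, 8, 3 (positions 2,4,6,9,10), of length 5; no longer one exists.

5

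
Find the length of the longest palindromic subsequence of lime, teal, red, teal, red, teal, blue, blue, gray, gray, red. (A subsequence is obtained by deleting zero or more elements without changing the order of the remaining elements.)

One longest palindromic subsequence is red teal red teal red (positions 3,4,5,6,11); it reads the same forward and backward, and the interval DP gives dp[1][11] = 5.

5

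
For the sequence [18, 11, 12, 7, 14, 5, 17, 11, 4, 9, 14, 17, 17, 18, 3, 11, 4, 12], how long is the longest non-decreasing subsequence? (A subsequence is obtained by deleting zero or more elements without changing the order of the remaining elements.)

7

Scanning left to right, the best length ending at each element is: 18→1, 11→1, 12→2, 7→1, 14→3, 5→1, 17→4, 11→2, 4→1, 9→2, 14→4, 17→5, 17→6, 18→7, 3→1, 11→3, 4→2, 12→4.
So the longest non-decreasing subsequence has length 7, e.g. 11, 12, 14, 17, 17, 17, 18.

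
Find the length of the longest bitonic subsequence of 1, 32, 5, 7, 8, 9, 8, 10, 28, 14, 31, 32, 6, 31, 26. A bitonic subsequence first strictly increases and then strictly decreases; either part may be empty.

Let inc[i] be the LIS ending at i and dec[i] the longest strictly decreasing subsequence starting at i. inc = [1, 2, 2, 3, 4, 5, 4, 6, 7, 7, 8, 9, 3, 8, 8], dec = [1, 4, 1, 2, 2, 3, 2, 2, 3, 2, 2, 3, 1, 2, 1].
max_i inc[i]+dec[i]−1 = 11, with one witness 1, 5, 7, 8, 9, 10, 28, 31, 32, 31, 26.

11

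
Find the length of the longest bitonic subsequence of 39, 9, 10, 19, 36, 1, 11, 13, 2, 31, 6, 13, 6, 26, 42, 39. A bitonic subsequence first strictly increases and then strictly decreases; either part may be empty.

Let inc[i] be the LIS ending at i and dec[i] the longest strictly decreasing subsequence starting at i. inc = [1, 1, 2, 3, 4, 1, 3, 4, 2, 5, 3, 4, 3, 5, 6, 6], dec = [5, 2, 2, 3, 4, 1, 2, 2, 1, 3, 1, 2, 1, 1, 2, 1].
max_i inc[i]+dec[i]−1 = 7, with one witness 9, 10, 19, 36, 31, 13, 6.

7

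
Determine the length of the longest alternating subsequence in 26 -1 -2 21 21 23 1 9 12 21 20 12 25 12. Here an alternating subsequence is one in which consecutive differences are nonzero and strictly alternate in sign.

A longest alternating subsequence is 26, -1, 21, 1, 21, 20, 25, 12 (positions 1,2,4,7,10,11,13,14); its 7 consecutive differences strictly alternate in sign, and length 8 is optimal.

8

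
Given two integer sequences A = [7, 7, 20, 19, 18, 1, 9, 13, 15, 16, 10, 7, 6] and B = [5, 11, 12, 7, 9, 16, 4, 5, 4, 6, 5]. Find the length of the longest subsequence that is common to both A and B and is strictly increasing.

For each value that appears in both, track the longest common increasing run ending there.
The best achievable length is 3; one witness is 7, 9, 16 (A-positions 1,7,10, B-positions 4,5,6).

3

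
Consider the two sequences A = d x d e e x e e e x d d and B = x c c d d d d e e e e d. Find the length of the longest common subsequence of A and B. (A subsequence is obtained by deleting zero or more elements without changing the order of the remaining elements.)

Backtracking the LCS table gives one alignment: d (A1,B6) → d (A3,B7) → e (A5,B8) → e (A7,B9) → e (A8,B10) → e (A9,B11) → d (A12,B12).
So the longest common subsequence has length 7.

7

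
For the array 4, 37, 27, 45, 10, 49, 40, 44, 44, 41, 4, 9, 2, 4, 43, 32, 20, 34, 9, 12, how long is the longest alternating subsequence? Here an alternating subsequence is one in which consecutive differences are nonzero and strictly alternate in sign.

16

A longest alternating subsequence is 4, 37, 27, 45, 10, 49, 40, 44, 4, 9, 2, 43, 32, 34, 9, 12 (positions 1,2,3,4,5,6,7,8,11,12,13,15,16,18,19,20); its 15 consecutive differences strictly alternate in sign, and length 16 is optimal.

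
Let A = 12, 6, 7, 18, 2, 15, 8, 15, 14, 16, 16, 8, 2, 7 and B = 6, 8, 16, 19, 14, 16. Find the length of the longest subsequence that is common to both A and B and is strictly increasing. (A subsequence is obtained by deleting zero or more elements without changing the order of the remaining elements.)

A longest common strictly increasing subsequence is 6, 8, 14, 16 (length 4); it appears in order in both A and B, and no longer such subsequence exists.

4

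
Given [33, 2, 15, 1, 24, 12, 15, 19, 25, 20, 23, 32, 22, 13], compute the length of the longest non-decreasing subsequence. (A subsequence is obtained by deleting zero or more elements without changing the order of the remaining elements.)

Let dp[i] be the longest non-decreasing subsequence ending at position i. Then dp = [1, 1, 2, 1, 3, 2, 3, 4, 5, 5, 6, 7, 6, 3].
The maximum is 7; one witness is 2, 15, 15, 19, 20, 23, 32 at positions 2,3,7,8,10,11,12.

7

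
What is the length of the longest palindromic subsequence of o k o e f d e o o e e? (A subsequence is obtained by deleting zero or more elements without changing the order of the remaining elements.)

7

Using dp[i][j] = 2 + dp[i+1][j−1] if the ends match, else max(dp[i+1][j], dp[i][j−1]):
dp[1][11] = 7. A witness is ooedeoo at positions 1,3,4,6,7,8,9.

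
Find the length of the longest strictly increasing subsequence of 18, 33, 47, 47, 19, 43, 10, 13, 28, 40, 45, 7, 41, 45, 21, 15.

6

Let dp[i] be the longest increasing subsequence ending at position i. Then dp = [1, 2, 3, 3, 2, 3, 1, 2, 3, 4, 5, 1, 5, 6, 3, 3].
The maximum is 6; one witness is 18, 19, 28, 40, 41, 45 at positions 1,5,9,10,13,14.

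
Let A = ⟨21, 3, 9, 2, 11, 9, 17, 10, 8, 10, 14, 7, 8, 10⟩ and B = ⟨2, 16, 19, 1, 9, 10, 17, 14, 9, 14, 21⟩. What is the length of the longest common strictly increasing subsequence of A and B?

For each value that appears in both, track the longest common increasing run ending there.
The best achievable length is 4; one witness is 2, 9, 10, 14 (A-positions 4,6,8,11, B-positions 1,5,6,8).

4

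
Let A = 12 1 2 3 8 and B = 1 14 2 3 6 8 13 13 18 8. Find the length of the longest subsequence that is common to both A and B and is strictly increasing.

4

A longest common strictly increasing subsequence is 1, 2, 3, 8 (length 4); it appears in order in both A and B, and no longer such subsequence exists.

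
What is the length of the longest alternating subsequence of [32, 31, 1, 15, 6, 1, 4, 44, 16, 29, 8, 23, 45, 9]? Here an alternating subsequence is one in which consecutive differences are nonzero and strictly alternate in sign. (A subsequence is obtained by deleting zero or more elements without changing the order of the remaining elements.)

10

A longest alternating subsequence is 32, 1, 15, 6, 44, 16, 29, 8, 23, 9 (positions 1,3,4,5,8,9,10,11,12,14); its 9 consecutive differences strictly alternate in sign, and length 10 is optimal.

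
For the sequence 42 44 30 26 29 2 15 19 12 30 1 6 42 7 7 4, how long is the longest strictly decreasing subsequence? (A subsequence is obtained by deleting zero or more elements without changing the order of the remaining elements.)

7

One longest decreasing subsequence is 42, 30, 26, 15, 12, 6, 4 (positions 1,3,4,7,9,12,16), of length 7; no longer one exists.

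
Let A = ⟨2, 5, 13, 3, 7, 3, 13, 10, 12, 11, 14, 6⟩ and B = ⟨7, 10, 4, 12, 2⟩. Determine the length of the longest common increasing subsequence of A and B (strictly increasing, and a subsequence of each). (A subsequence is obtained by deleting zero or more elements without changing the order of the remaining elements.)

3

For each value that appears in both, track the longest common increasing run ending there.
The best achievable length is 3; one witness is 7, 10, 12 (A-positions 5,8,9, B-positions 1,2,4).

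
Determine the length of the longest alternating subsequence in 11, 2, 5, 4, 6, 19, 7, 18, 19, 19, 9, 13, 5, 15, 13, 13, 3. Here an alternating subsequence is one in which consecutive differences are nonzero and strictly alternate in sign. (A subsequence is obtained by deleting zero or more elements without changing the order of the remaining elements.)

Track the best alternating length ending on an up-step vs a down-step at each position: up/down = 1/1, 1/2, 3/2, 3/4, 5/2, 5/1, 5/6, 7/6, 7/1, 7/1, 7/8, 9/8, 5/10, 11/8, 11/12, 11/12, 3/12.
The maximum over both is 12; one such subsequence is 11, 2, 5, 4, 19, 7, 18, 9, 13, 5, 15, 13.

12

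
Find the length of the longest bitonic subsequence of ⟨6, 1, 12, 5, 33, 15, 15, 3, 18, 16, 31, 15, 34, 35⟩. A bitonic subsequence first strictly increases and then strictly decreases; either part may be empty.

One longest bitonic subsequence is 6, 12, 15, 18, 31, 34, 35 (positions 1,3,6,9,11,13,14): it rises to 35 then falls. Length 7 is optimal.

7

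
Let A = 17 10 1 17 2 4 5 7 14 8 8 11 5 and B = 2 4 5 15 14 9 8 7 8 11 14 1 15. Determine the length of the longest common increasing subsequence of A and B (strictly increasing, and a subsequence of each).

6

For each value that appears in both, track the longest common increasing run ending there.
The best achievable length is 6; one witness is 2, 4, 5, 7, 8, 11 (A-positions 5,6,7,8,10,12, B-positions 1,2,3,8,9,10).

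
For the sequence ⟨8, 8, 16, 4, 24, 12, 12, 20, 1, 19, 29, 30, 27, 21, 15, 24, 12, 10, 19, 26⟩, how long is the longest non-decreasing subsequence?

Scanning left to right, the best length ending at each element is: 8→1, 8→2, 16→3, 4→1, 24→4, 12→3, 12→4, 20→5, 1→1, 19→5, 29→6, 30→7, 27→6, 21→6, 15→5, 24→7, 12→5, 10→3, 19→6, 26→8.
So the longest non-decreasing subsequence has length 8, e.g. 8, 8, 12, 12, 20, 21, 24, 26.

8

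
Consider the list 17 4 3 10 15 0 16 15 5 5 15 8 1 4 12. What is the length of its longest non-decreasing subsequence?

Scanning left to right, the best length ending at each element is: 17→1, 4→1, 3→1, 10→2, 15→3, 0→1, 16→4, 15→4, 5→2, 5→3, 15→5, 8→4, 1→2, 4→3, 12→5.
So the longest non-decreasing subsequence has length 5, e.g. 4, 10, 15, 15, 15.

5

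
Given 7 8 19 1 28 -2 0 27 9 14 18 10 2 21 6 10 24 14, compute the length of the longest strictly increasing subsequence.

7

One longest increasing subsequence is 7, 8, 9, 14, 18, 21, 24 (positions 1,2,9,10,11,14,17), of length 7; no longer one exists.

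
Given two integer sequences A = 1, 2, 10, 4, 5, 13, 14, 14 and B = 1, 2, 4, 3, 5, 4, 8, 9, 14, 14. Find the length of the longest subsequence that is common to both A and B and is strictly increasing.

5

For each value that appears in both, track the longest common increasing run ending there.
The best achievable length is 5; one witness is 1, 2, 4, 5, 14 (A-positions 1,2,4,5,7, B-positions 1,2,3,5,9).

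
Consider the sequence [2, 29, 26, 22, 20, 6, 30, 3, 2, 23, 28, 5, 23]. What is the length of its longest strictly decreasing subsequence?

7

Let dp[i] be the longest decreasing subsequence ending at position i. Then dp = [1, 1, 2, 3, 4, 5, 1, 6, 7, 3, 2, 6, 3].
The maximum is 7; one witness is 29, 26, 22, 20, 6, 3, 2 at positions 2,3,4,5,6,8,9.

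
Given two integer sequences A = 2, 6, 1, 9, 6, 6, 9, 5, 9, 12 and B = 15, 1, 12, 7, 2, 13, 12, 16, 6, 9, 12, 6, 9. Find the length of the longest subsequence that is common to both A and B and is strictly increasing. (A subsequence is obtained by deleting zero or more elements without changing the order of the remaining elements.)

A longest common strictly increasing subsequence is 2, 6, 9, 12 (length 4); it appears in order in both A and B, and no longer such subsequence exists.

4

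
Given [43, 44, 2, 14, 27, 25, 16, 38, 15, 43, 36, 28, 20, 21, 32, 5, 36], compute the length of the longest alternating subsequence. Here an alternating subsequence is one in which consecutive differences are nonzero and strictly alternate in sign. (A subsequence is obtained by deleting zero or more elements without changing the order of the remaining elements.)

12

Track the best alternating length ending on an up-step vs a down-step at each position: up/down = 1/1, 2/1, 1/3, 4/3, 4/3, 4/5, 4/5, 6/3, 4/7, 8/3, 8/9, 8/9, 8/9, 10/9, 10/9, 4/11, 12/9.
The maximum over both is 12; one such subsequence is 43, 44, 2, 27, 25, 38, 15, 43, 20, 21, 5, 36.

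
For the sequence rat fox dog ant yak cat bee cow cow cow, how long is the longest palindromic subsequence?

3

One longest palindromic subsequence is cow cow cow (positions 8,9,10); it reads the same forward and backward, and the interval DP gives dp[1][10] = 3.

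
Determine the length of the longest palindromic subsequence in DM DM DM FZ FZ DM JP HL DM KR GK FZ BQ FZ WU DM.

9

One longest palindromic subsequence is DM FZ FZ DM HL DM FZ FZ DM (positions 1,4,5,6,8,9,12,14,16); it reads the same forward and backward, and the interval DP gives dp[1][16] = 9.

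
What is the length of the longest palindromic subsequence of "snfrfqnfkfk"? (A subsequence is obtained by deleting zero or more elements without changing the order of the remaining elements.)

Using dp[i][j] = 2 + dp[i+1][j−1] if the ends match, else max(dp[i+1][j], dp[i][j−1]):
dp[1][11] = 5. A witness is ffnff at positions 3,5,7,8,10.

5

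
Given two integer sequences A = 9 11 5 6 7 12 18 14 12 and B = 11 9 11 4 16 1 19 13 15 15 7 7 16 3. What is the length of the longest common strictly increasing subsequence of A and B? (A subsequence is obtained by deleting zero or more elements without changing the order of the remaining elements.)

A longest common strictly increasing subsequence is 9, 11 (length 2); it appears in order in both A and B, and no longer such subsequence exists.

2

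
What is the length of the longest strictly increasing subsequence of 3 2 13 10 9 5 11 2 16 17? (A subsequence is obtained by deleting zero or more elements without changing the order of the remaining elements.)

5

One longest increasing subsequence is 3, 10, 11, 16, 17 (positions 1,4,7,9,10), of length 5; no longer one exists.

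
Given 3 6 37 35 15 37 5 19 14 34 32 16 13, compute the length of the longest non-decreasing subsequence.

One longest non-decreasing subsequence is 3, 6, 15, 19, 34 (positions 1,2,5,8,10), of length 5; no longer one exists.

5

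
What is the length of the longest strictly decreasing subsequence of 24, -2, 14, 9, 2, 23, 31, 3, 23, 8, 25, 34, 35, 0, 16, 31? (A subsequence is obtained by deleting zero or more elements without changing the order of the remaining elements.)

Scanning left to right, the best length ending at each element is: 24→1, -2→2, 14→2, 9→3, 2→4, 23→2, 31→1, 3→4, 23→2, 8→4, 25→2, 34→1, 35→1, 0→5, 16→3, 31→2.
So the longest decreasing subsequence has length 5, e.g. 24, 14, 9, 2, 0.

5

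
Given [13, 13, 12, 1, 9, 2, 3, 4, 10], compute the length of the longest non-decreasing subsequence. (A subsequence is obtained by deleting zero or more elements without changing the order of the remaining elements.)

One longest non-decreasing subsequence is 1, 2, 3, 4, 10 (positions 4,6,7,8,9), of length 5; no longer one exists.

5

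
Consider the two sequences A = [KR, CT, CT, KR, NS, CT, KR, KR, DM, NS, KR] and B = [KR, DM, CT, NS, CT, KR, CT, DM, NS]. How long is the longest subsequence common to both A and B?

Backtracking the LCS table gives one alignment: KR (A1,B1) → CT (A2,B3) → CT (A3,B5) → KR (A4,B6) → CT (A6,B7) → DM (A9,B8) → NS (A10,B9).
So the longest common subsequence has length 7.

7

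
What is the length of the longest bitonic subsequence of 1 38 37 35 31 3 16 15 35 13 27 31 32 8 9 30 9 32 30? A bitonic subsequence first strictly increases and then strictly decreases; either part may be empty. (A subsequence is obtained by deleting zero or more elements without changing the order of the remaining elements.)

9

One longest bitonic subsequence is 1, 38, 37, 35, 31, 16, 15, 13, 9 (positions 1,2,3,4,5,7,8,10,17): it rises to 38 then falls. Length 9 is optimal.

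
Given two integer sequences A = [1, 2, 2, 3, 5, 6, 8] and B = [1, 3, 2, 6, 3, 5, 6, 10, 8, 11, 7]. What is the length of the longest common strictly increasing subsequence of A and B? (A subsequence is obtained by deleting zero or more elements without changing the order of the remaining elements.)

6

A longest common strictly increasing subsequence is 1, 2, 3, 5, 6, 8 (length 6); it appears in order in both A and B, and no longer such subsequence exists.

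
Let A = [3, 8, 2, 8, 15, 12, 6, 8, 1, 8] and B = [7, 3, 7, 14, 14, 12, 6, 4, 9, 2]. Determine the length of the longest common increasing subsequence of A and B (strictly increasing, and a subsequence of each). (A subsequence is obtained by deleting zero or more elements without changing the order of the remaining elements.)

For each value that appears in both, track the longest common increasing run ending there.
The best achievable length is 2; one witness is 3, 12 (A-positions 1,6, B-positions 2,6).

2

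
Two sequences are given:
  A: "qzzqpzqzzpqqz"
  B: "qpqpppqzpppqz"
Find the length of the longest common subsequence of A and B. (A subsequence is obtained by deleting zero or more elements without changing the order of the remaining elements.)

A longest common subsequence is qqpqzpqz (length 8); the LCS DP confirms no longer common subsequence exists.

8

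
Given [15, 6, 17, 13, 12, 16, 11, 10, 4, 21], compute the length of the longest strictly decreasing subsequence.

6

Scanning left to right, the best length ending at each element is: 15→1, 6→2, 17→1, 13→2, 12→3, 16→2, 11→4, 10→5, 4→6, 21→1.
So the longest decreasing subsequence has length 6, e.g. 15, 13, 12, 11, 10, 4.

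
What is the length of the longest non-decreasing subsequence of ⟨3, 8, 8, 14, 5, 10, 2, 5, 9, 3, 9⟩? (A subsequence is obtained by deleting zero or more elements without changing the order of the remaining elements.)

Let dp[i] be the longest non-decreasing subsequence ending at position i. Then dp = [1, 2, 3, 4, 2, 4, 1, 3, 4, 2, 5].
The maximum is 5; one witness is 3, 8, 8, 9, 9 at positions 1,2,3,9,11.

5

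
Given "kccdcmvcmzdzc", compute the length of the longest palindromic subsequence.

7

Using dp[i][j] = 2 + dp[i+1][j−1] if the ends match, else max(dp[i+1][j], dp[i][j−1]):
dp[1][13] = 7. A witness is cdmcmdc at positions 2,4,6,8,9,11,13.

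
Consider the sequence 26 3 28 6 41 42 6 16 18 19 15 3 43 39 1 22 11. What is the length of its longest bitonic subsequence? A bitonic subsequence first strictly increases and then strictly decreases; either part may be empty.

9

One longest bitonic subsequence is 3, 6, 16, 18, 19, 43, 39, 22, 11 (positions 2,4,8,9,10,13,14,16,17): it rises to 43 then falls. Length 9 is optimal.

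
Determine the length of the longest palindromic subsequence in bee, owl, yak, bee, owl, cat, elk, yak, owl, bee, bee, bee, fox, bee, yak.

7

One longest palindromic subsequence is yak bee bee bee bee bee yak (positions 3,4,10,11,12,14,15); it reads the same forward and backward, and the interval DP gives dp[1][15] = 7.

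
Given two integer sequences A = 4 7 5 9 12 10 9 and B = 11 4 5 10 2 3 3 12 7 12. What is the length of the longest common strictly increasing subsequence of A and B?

For each value that appears in both, track the longest common increasing run ending there.
The best achievable length is 3; one witness is 4, 5, 10 (A-positions 1,3,6, B-positions 2,3,4).

3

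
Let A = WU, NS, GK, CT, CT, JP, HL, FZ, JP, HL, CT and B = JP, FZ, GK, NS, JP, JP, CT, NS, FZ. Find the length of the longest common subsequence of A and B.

Backtracking the LCS table gives one alignment: NS (A2,B4) → JP (A6,B5) → JP (A9,B6) → CT (A11,B7).
So the longest common subsequence has length 4.

4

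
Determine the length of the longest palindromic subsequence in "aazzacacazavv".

Using dp[i][j] = 2 + dp[i+1][j−1] if the ends match, else max(dp[i+1][j], dp[i][j−1]):
dp[1][13] = 9. A witness is azacacaza at positions 2,3,5,6,7,8,9,10,11.

9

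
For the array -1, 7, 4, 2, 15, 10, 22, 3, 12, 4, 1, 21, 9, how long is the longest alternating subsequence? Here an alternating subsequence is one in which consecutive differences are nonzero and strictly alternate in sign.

Track the best alternating length ending on an up-step vs a down-step at each position: up/down = 1/1, 2/1, 2/3, 2/3, 4/1, 4/5, 6/1, 4/7, 8/7, 8/9, 2/9, 10/7, 10/11.
The maximum over both is 11; one such subsequence is -1, 7, 4, 15, 10, 22, 3, 12, 4, 21, 9.

11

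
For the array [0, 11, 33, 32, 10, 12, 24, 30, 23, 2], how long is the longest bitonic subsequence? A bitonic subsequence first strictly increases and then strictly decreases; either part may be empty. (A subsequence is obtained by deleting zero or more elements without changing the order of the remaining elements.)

One longest bitonic subsequence is 0, 11, 33, 32, 30, 23, 2 (positions 1,2,3,4,8,9,10): it rises to 33 then falls. Length 7 is optimal.

7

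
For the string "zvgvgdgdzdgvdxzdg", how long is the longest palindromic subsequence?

9

One longest palindromic subsequence is gdzdvdzdg (positions 3,6,9,10,12,13,15,16,17); it reads the same forward and backward, and the interval DP gives dp[1][17] = 9.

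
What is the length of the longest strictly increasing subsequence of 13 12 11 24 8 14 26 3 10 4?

One longest increasing subsequence is 13, 24, 26 (positions 1,4,7), of length 3; no longer one exists.

3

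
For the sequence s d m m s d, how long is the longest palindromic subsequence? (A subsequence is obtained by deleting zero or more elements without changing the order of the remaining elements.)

4

One longest palindromic subsequence is dmmd (positions 2,3,4,6); it reads the same forward and backward, and the interval DP gives dp[1][6] = 4.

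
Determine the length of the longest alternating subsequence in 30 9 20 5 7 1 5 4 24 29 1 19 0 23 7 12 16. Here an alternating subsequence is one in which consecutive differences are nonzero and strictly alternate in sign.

15

Track the best alternating length ending on an up-step vs a down-step at each position: up/down = 1/1, 1/2, 3/2, 1/4, 5/4, 1/6, 7/6, 7/8, 9/2, 9/2, 1/10, 11/10, 1/12, 13/10, 13/14, 15/14, 15/14.
The maximum over both is 15; one such subsequence is 30, 9, 20, 5, 7, 1, 5, 4, 24, 1, 19, 0, 23, 7, 12.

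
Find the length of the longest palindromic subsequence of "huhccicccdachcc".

One longest palindromic subsequence is cccccccc (positions 4,5,7,8,9,12,14,15); it reads the same forward and backward, and the interval DP gives dp[1][15] = 8.

8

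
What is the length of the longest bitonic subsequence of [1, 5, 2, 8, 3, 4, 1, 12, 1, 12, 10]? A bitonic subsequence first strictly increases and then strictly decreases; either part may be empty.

One longest bitonic subsequence is 1, 2, 3, 4, 12, 10 (positions 1,3,5,6,8,11): it rises to 12 then falls. Length 6 is optimal.

6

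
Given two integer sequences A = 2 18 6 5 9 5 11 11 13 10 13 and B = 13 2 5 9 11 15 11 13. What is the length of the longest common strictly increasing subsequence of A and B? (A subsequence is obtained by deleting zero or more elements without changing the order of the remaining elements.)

A longest common strictly increasing subsequence is 2, 5, 9, 11, 13 (length 5); it appears in order in both A and B, and no longer such subsequence exists.

5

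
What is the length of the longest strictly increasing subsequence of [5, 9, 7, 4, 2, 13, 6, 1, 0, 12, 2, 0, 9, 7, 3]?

3

One longest increasing subsequence is 5, 9, 13 (positions 1,2,6), of length 3; no longer one exists.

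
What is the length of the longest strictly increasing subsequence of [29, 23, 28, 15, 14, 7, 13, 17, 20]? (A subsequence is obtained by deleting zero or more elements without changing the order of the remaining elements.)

Let dp[i] be the longest increasing subsequence ending at position i. Then dp = [1, 1, 2, 1, 1, 1, 2, 3, 4].
The maximum is 4; one witness is 7, 13, 17, 20 at positions 6,7,8,9.

4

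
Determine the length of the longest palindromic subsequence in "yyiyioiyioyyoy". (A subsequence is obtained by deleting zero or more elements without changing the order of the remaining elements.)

11

Using dp[i][j] = 2 + dp[i+1][j−1] if the ends match, else max(dp[i+1][j], dp[i][j−1]):
dp[1][14] = 11. A witness is yyyoiyioyyy at positions 1,2,4,6,7,8,9,10,11,12,14.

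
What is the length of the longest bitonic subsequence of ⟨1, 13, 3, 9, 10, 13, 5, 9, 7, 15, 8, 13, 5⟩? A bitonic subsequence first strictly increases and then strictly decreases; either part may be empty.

8

One longest bitonic subsequence is 1, 3, 9, 10, 13, 9, 8, 5 (positions 1,3,4,5,6,8,11,13): it rises to 13 then falls. Length 8 is optimal.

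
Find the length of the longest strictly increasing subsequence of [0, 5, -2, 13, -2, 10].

3

Let dp[i] be the longest increasing subsequence ending at position i. Then dp = [1, 2, 1, 3, 1, 3].
The maximum is 3; one witness is 0, 5, 13 at positions 1,2,4.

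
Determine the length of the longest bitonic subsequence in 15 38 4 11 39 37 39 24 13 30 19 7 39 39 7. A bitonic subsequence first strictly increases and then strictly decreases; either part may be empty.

7

Let inc[i] be the LIS ending at i and dec[i] the longest strictly decreasing subsequence starting at i. inc = [1, 2, 1, 2, 3, 3, 4, 3, 3, 4, 4, 2, 5, 5, 2], dec = [3, 5, 1, 2, 5, 4, 4, 3, 2, 3, 2, 1, 2, 2, 1].
max_i inc[i]+dec[i]−1 = 7, with one witness 15, 38, 39, 37, 30, 19, 7.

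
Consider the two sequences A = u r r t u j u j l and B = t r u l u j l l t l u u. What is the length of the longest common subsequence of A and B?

A longest common subsequence is ruujl (length 5); the LCS DP confirms no longer common subsequence exists.

5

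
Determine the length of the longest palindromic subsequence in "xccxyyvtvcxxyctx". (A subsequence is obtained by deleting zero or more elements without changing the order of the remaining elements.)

9

Using dp[i][j] = 2 + dp[i+1][j−1] if the ends match, else max(dp[i+1][j], dp[i][j−1]):
dp[1][16] = 9. A witness is xcyvtvycx at positions 1,3,5,7,8,9,13,14,16.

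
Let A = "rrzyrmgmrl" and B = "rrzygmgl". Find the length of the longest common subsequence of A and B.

A longest common subsequence is rrzymgl (length 7); the LCS DP confirms no longer common subsequence exists.

7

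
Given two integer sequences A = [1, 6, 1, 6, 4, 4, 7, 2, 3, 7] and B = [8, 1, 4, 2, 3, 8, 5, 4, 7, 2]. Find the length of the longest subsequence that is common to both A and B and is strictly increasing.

For each value that appears in both, track the longest common increasing run ending there.
The best achievable length is 4; one witness is 1, 2, 3, 7 (A-positions 1,8,9,10, B-positions 2,4,5,9).

4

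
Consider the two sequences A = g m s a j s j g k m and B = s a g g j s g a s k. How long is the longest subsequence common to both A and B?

A longest common subsequence is sajsgk (length 6); the LCS DP confirms no longer common subsequence exists.

6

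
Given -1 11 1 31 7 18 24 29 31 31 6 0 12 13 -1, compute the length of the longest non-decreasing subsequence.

Let dp[i] be the longest non-decreasing subsequence ending at position i. Then dp = [1, 2, 2, 3, 3, 4, 5, 6, 7, 8, 3, 2, 4, 5, 2].
The maximum is 8; one witness is -1, 1, 7, 18, 24, 29, 31, 31 at positions 1,3,5,6,7,8,9,10.

8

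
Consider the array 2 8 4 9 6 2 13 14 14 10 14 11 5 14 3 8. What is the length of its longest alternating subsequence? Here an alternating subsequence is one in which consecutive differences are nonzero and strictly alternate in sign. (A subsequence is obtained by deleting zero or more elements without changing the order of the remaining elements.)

Track the best alternating length ending on an up-step vs a down-step at each position: up/down = 1/1, 2/1, 2/3, 4/1, 4/5, 1/5, 6/1, 6/1, 6/1, 6/7, 8/1, 8/9, 6/9, 10/1, 6/11, 12/11.
The maximum over both is 12; one such subsequence is 2, 8, 4, 9, 6, 13, 10, 14, 11, 14, 3, 8.

12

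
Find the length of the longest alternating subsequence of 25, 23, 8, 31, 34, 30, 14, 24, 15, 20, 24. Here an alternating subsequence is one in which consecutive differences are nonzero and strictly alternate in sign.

7

Track the best alternating length ending on an up-step vs a down-step at each position: up/down = 1/1, 1/2, 1/2, 3/1, 3/1, 3/4, 3/4, 5/4, 5/6, 7/6, 7/4.
The maximum over both is 7; one such subsequence is 25, 23, 31, 14, 24, 15, 20.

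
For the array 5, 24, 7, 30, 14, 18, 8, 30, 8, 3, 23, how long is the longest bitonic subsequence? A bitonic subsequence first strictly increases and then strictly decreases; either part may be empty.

7

One longest bitonic subsequence is 5, 7, 14, 18, 30, 8, 3 (positions 1,3,5,6,8,9,10): it rises to 30 then falls. Length 7 is optimal.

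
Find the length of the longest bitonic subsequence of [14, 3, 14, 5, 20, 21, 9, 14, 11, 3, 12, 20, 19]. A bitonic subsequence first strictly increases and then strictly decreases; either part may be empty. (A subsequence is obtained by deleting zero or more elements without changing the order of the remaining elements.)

Let inc[i] be the LIS ending at i and dec[i] the longest strictly decreasing subsequence starting at i. inc = [1, 1, 2, 2, 3, 4, 3, 4, 4, 1, 5, 6, 6], dec = [3, 1, 3, 2, 4, 4, 2, 3, 2, 1, 1, 2, 1].
max_i inc[i]+dec[i]−1 = 7, with one witness 3, 14, 20, 21, 14, 11, 3.

7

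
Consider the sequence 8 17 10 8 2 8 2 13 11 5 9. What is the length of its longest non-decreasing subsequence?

4

Scanning left to right, the best length ending at each element is: 8→1, 17→2, 10→2, 8→2, 2→1, 8→3, 2→2, 13→4, 11→4, 5→3, 9→4.
So the longest non-decreasing subsequence has length 4, e.g. 8, 8, 8, 13.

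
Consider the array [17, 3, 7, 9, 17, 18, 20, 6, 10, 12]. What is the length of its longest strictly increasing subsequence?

One longest increasing subsequence is 3, 7, 9, 17, 18, 20 (positions 2,3,4,5,6,7), of length 6; no longer one exists.

6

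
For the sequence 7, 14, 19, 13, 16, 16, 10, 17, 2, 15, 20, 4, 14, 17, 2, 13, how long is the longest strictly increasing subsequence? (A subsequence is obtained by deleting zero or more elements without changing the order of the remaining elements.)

5

Let dp[i] be the longest increasing subsequence ending at position i. Then dp = [1, 2, 3, 2, 3, 3, 2, 4, 1, 3, 5, 2, 3, 4, 1, 3].
The maximum is 5; one witness is 7, 14, 16, 17, 20 at positions 1,2,5,8,11.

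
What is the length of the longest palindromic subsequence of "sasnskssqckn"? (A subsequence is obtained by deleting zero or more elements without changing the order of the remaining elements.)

Using dp[i][j] = 2 + dp[i+1][j−1] if the ends match, else max(dp[i+1][j], dp[i][j−1]):
dp[1][12] = 6. A witness is nksskn at positions 4,6,7,8,11,12.

6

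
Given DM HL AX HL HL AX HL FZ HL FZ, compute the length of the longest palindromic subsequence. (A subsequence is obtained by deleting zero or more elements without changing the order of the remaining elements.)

6

Using dp[i][j] = 2 + dp[i+1][j−1] if the ends match, else max(dp[i+1][j], dp[i][j−1]):
dp[1][10] = 6. A witness is HL AX HL HL AX HL at positions 2,3,4,5,6,9.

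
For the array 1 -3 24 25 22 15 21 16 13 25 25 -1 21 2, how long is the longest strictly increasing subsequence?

Scanning left to right, the best length ending at each element is: 1→1, -3→1, 24→2, 25→3, 22→2, 15→2, 21→3, 16→3, 13→2, 25→4, 25→4, -1→2, 21→4, 2→3.
So the longest increasing subsequence has length 4, e.g. 1, 15, 21, 25.

4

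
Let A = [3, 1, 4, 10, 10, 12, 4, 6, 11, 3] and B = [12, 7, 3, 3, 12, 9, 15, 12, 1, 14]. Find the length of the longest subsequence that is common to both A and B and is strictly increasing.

A longest common strictly increasing subsequence is 3, 12 (length 2); it appears in order in both A and B, and no longer such subsequence exists.

2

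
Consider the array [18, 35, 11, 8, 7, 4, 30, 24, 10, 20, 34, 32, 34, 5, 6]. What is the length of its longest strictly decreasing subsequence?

Scanning left to right, the best length ending at each element is: 18→1, 35→1, 11→2, 8→3, 7→4, 4→5, 30→2, 24→3, 10→4, 20→4, 34→2, 32→3, 34→2, 5→5, 6→5.
So the longest decreasing subsequence has length 5, e.g. 18, 11, 8, 7, 4.

5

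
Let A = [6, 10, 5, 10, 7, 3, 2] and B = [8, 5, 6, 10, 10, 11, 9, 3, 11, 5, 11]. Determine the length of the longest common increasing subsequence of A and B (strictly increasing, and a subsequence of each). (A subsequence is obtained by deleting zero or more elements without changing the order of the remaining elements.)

For each value that appears in both, track the longest common increasing run ending there.
The best achievable length is 2; one witness is 6, 10 (A-positions 1,2, B-positions 3,4).

2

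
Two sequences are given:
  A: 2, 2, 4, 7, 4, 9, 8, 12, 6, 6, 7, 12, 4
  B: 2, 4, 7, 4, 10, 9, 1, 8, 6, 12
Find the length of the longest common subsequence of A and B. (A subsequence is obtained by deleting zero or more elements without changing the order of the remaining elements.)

A longest common subsequence is 2, 4, 7, 4, 9, 8, 6, 12 (length 8); the LCS DP confirms no longer common subsequence exists.

8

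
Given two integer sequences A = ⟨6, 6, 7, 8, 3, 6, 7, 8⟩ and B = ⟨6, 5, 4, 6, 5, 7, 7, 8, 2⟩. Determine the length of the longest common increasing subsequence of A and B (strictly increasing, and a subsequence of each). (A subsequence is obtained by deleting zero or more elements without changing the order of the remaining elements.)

For each value that appears in both, track the longest common increasing run ending there.
The best achievable length is 3; one witness is 6, 7, 8 (A-positions 1,3,4, B-positions 1,6,8).

3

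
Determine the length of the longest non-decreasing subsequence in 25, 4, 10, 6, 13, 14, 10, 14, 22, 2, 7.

6

Let dp[i] be the longest non-decreasing subsequence ending at position i. Then dp = [1, 1, 2, 2, 3, 4, 3, 5, 6, 1, 3].
The maximum is 6; one witness is 4, 10, 13, 14, 14, 22 at positions 2,3,5,6,8,9.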